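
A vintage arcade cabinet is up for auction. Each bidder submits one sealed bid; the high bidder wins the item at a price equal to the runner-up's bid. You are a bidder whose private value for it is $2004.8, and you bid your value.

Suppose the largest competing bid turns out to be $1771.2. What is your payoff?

Your bid $2004.8 exceeds the highest competing bid $1771.2, so you win.
In a second-price auction the winner pays the second-highest bid, $1771.2.
Payoff = value − price = $2004.8 − $1771.2 = $233.6.

$233.6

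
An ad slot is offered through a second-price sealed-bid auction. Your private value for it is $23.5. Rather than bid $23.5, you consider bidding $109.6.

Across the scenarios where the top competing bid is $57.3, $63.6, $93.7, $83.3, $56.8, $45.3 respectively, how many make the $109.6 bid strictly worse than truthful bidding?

The deviation hurts exactly when the highest competing bid lies strictly between $23.5 and $109.6 — overbidding then wins at a price above your value.
$57.3: inside the interval → strictly worse (loss $33.8).
$63.6: inside the interval → strictly worse (loss $40.1).
$93.7: inside the interval → strictly worse (loss $70.2).
$83.3: inside the interval → strictly worse (loss $59.8).
$56.8: inside the interval → strictly worse (loss $33.3).
$45.3: inside the interval → strictly worse (loss $21.8).
Count: 6.

6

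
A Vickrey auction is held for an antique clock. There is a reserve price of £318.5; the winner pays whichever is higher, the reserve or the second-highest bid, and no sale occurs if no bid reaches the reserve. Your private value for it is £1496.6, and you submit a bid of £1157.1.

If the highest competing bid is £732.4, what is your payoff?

£764.2

Your bid £1157.1 is the highest and exceeds the reserve.
Price = max(second-highest bid, reserve) = max(£732.4, £318.5) = £732.4.
Payoff = £1496.6 − £732.4 = £764.2.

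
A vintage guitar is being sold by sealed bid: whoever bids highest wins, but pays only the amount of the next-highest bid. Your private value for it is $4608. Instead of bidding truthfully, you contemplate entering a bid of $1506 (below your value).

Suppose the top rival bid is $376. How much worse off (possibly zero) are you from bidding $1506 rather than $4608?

$0

Bidding your value $4608: you win (since $4608 > $376) and pay $376. Payoff $4232.
Bidding $1506: you win and pay $376. Payoff $4608 − $376 = $4232.
Difference = $4232 − $4232 = $0; both bids lead to the same outcome because the competing bid is below both your value and your alternative bid.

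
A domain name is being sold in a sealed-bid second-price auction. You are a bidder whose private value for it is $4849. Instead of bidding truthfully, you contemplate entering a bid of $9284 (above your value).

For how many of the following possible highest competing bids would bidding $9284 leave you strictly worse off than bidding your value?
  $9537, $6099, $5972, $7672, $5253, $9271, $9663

5

The deviation hurts exactly when the highest competing bid lies strictly between $4849 and $9284 — overbidding then wins at a price above your value.
$9537: above both → same outcome either way.
$6099: inside the interval → strictly worse (loss $1250).
$5972: inside the interval → strictly worse (loss $1123).
$7672: inside the interval → strictly worse (loss $2823).
$5253: inside the interval → strictly worse (loss $404).
$9271: inside the interval → strictly worse (loss $4422).
$9663: above both → same outcome either way.
Count: 5.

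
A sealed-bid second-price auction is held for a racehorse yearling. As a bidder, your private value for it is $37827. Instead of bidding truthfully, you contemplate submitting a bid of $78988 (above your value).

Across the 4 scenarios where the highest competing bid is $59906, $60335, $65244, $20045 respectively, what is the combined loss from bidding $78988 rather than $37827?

$72004

The deviation costs you only when the competing bid falls strictly between $37827 and $78988; elsewhere both bids give the same outcome.
$59906: truthful payoff $0, deviation payoff −$22079 → loss $22079.
$60335: truthful payoff $0, deviation payoff −$22508 → loss $22508.
$65244: truthful payoff $0, deviation payoff −$27417 → loss $27417.
$20045: outcomes coincide → loss $0.
Total loss = $22079 + $22508 + $27417 = $72004.
Truthful bidding weakly dominates here: raising your bid can only win items priced above your value, and lowering it can only forfeit items priced below.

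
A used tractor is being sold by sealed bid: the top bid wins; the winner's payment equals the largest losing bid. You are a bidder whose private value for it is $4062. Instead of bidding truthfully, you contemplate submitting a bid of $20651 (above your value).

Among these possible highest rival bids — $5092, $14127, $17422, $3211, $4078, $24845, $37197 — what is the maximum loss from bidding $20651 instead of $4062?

$5092: truthful gives $0, deviation gives −$1030 → loss $1030.
$14127: truthful gives $0, deviation gives −$10065 → loss $10065.
$17422: truthful gives $0, deviation gives −$13360 → loss $13360.
$3211: same outcome either way → loss $0.
$4078: truthful gives $0, deviation gives −$16 → loss $16.
$24845: same outcome either way → loss $0.
$37197: same outcome either way → loss $0.
Maximum loss: $13360.

$13360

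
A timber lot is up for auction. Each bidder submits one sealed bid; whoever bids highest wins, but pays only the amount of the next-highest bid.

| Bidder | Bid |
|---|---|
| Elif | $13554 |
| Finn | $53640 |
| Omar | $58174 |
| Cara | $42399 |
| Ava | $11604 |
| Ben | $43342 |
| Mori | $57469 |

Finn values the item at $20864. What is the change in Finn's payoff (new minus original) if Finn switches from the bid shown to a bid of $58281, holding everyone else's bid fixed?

The highest bid among the other bidders is $58174; Finn's bid doesn't change that.
Original bid $53640: Finn is not highest (top rival bid is $58174); payoff $0.
Alternative bid $58281: Finn is highest, pays the top rival bid $58174; payoff $20864 − $58174 = −$37310.
Change in payoff = −$37310 − ($0) = −$37310.

−$37310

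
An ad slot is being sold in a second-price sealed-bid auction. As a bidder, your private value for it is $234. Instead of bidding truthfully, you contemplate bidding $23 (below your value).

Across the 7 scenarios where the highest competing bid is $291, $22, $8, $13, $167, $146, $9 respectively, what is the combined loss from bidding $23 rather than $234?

The deviation costs you only when the competing bid falls strictly between $23 and $234; elsewhere both bids give the same outcome.
$291: outcomes coincide → loss $0.
$22: outcomes coincide → loss $0.
$8: outcomes coincide → loss $0.
$13: outcomes coincide → loss $0.
$167: truthful payoff $67, deviation payoff $0 → loss $67.
$146: truthful payoff $88, deviation payoff $0 → loss $88.
$9: outcomes coincide → loss $0.
Total loss = $67 + $88 = $155.

$155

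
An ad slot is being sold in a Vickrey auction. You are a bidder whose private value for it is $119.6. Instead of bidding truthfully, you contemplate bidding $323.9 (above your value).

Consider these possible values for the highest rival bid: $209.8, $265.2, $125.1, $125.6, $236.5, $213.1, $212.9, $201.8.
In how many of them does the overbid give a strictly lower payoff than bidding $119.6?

8

The deviation hurts exactly when the highest competing bid lies strictly between $119.6 and $323.9 — overbidding then wins at a price above your value.
$209.8: inside the interval → strictly worse (loss $90.2).
$265.2: inside the interval → strictly worse (loss $145.6).
$125.1: inside the interval → strictly worse (loss $5.5).
$125.6: inside the interval → strictly worse (loss $6).
$236.5: inside the interval → strictly worse (loss $116.9).
$213.1: inside the interval → strictly worse (loss $93.5).
$212.9: inside the interval → strictly worse (loss $93.3).
$201.8: inside the interval → strictly worse (loss $82.2).
Count: 8.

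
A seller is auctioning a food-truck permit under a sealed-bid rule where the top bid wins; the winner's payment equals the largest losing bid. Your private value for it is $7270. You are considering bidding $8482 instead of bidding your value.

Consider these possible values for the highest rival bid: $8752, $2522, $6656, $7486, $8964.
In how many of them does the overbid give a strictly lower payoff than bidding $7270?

1

The deviation hurts exactly when the highest competing bid lies strictly between $7270 and $8482 — overbidding then wins at a price above your value.
$8752: above both → same outcome either way.
$2522: below both → same outcome either way.
$6656: below both → same outcome either way.
$7486: inside the interval → strictly worse (loss $216).
$8964: above both → same outcome either way.
Count: 1.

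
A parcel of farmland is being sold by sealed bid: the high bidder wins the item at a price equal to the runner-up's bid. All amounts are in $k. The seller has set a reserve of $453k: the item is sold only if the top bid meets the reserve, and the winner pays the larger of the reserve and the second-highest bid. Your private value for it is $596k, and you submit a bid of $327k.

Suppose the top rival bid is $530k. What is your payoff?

$0k

Your bid $327k is below the highest competing bid $530k, so you lose. Payoff $0k.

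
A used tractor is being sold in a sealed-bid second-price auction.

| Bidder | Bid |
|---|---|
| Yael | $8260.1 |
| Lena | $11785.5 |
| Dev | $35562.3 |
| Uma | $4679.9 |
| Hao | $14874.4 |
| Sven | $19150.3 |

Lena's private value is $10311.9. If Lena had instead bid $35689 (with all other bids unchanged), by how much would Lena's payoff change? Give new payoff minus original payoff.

−$25250.4

The highest bid among the other bidders is $35562.3; Lena's bid doesn't change that.
Original bid $11785.5: Lena is not highest (top rival bid is $35562.3); payoff $0.
Alternative bid $35689: Lena is highest, pays the top rival bid $35562.3; payoff $10311.9 − $35562.3 = −$25250.4.
Change in payoff = −$25250.4 − ($0) = −$25250.4.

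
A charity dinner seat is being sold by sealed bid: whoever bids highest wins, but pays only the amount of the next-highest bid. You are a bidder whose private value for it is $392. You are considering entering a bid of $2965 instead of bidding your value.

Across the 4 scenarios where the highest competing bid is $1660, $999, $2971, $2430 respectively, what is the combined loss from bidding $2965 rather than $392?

$3913

The deviation costs you only when the competing bid falls strictly between $392 and $2965; elsewhere both bids give the same outcome.
$1660: truthful payoff $0, deviation payoff −$1268 → loss $1268.
$999: truthful payoff $0, deviation payoff −$607 → loss $607.
$2971: outcomes coincide → loss $0.
$2430: truthful payoff $0, deviation payoff −$2038 → loss $2038.
Total loss = $1268 + $607 + $2038 = $3913.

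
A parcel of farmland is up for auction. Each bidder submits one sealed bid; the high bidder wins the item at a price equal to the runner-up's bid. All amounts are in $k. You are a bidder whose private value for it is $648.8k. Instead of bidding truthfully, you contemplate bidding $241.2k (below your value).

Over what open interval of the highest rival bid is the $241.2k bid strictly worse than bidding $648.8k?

($241.2k, $648.8k)

If the competing bid is below $241.2k, both bids win at the same price — no difference.
If it is above $648.8k, both bids lose — no difference.
If it lies strictly between $241.2k and $648.8k, bidding your value wins at a price below your value (positive payoff) while bidding $241.2k loses (payoff 0).
So the deviation strictly hurts on the open interval ($241.2k, $648.8k).
Truthful bidding weakly dominates here: raising your bid can only win items priced above your value, and lowering it can only forfeit items priced below.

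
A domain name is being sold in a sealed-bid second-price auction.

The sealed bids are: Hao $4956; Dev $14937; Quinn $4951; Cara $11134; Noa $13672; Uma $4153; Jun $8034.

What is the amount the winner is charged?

$13672

Highest bid: Dev at $14937, so Dev wins.
Second-highest bid: Noa at $13672 — that is the price the winner pays.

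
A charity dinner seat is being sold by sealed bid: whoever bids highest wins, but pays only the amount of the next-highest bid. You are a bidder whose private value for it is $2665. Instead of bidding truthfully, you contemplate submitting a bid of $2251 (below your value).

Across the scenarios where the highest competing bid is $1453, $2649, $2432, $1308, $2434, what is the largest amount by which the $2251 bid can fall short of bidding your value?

$1453: same outcome either way → loss $0.
$2649: truthful gives $16, deviation gives $0 → loss $16.
$2432: truthful gives $233, deviation gives $0 → loss $233.
$1308: same outcome either way → loss $0.
$2434: truthful gives $231, deviation gives $0 → loss $231.
Maximum loss: $233.

$233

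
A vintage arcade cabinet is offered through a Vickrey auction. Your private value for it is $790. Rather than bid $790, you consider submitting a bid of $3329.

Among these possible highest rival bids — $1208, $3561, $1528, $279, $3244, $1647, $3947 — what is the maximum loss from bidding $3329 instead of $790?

$2454

$1208: truthful gives $0, deviation gives −$418 → loss $418.
$3561: same outcome either way → loss $0.
$1528: truthful gives $0, deviation gives −$738 → loss $738.
$279: same outcome either way → loss $0.
$3244: truthful gives $0, deviation gives −$2454 → loss $2454.
$1647: truthful gives $0, deviation gives −$857 → loss $857.
$3947: same outcome either way → loss $0.
Maximum loss: $2454.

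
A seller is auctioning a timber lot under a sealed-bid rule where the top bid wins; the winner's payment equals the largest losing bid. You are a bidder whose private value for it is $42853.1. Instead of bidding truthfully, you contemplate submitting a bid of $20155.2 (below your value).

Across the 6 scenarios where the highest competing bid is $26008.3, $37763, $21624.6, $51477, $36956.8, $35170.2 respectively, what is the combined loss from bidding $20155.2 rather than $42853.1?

$56742.6

The deviation costs you only when the competing bid falls strictly between $20155.2 and $42853.1; elsewhere both bids give the same outcome.
$26008.3: truthful payoff $16844.8, deviation payoff $0 → loss $16844.8.
$37763: truthful payoff $5090.1, deviation payoff $0 → loss $5090.1.
$21624.6: truthful payoff $21228.5, deviation payoff $0 → loss $21228.5.
$51477: outcomes coincide → loss $0.
$36956.8: truthful payoff $5896.3, deviation payoff $0 → loss $5896.3.
$35170.2: truthful payoff $7682.9, deviation payoff $0 → loss $7682.9.
Total loss = $16844.8 + $5090.1 + $21228.5 + $5896.3 + $7682.9 = $56742.6.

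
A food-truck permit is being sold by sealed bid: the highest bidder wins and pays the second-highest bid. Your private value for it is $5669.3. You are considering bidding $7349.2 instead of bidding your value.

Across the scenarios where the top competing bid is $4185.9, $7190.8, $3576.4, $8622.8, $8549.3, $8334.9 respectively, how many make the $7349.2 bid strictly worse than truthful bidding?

The deviation hurts exactly when the highest competing bid lies strictly between $5669.3 and $7349.2 — overbidding then wins at a price above your value.
$4185.9: below both → same outcome either way.
$7190.8: inside the interval → strictly worse (loss $1521.5).
$3576.4: below both → same outcome either way.
$8622.8: above both → same outcome either way.
$8549.3: above both → same outcome either way.
$8334.9: above both → same outcome either way.
Count: 1.

1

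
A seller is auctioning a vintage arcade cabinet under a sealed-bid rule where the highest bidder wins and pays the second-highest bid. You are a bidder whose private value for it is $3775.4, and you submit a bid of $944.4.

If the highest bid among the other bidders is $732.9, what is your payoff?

$3042.5

Your bid $944.4 exceeds the highest competing bid $732.9, so you win.
In a second-price auction the winner pays the second-highest bid, $732.9.
Payoff = value − price = $3775.4 − $732.9 = $3042.5.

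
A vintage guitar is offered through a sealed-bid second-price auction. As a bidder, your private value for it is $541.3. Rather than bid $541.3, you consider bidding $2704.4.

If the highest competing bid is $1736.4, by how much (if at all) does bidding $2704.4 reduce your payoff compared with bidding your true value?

$1195.1

Bidding your value $541.3: you lose (since $541.3 < $1736.4). Payoff $0.
Bidding $2704.4: you win and pay $1736.4. Payoff $541.3 − $1736.4 = −$1195.1.
The competing bid $1736.4 lies between your value and your inflated bid, so overbidding wins an item priced above your value.
Loss from deviating = $0 − (−$1195.1) = $1195.1.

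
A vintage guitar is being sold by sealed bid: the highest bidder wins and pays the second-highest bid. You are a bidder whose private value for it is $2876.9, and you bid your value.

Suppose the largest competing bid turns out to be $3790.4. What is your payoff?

$0

Your bid $2876.9 is below the highest competing bid $3790.4, so you lose.
A losing bidder pays nothing and receives nothing: payoff = $0.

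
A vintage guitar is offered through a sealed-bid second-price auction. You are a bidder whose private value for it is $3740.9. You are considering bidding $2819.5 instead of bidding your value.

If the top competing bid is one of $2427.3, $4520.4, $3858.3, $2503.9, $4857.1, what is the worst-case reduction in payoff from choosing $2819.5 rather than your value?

$2427.3: same outcome either way → loss $0.
$4520.4: same outcome either way → loss $0.
$3858.3: same outcome either way → loss $0.
$2503.9: same outcome either way → loss $0.
$4857.1: same outcome either way → loss $0.
Maximum loss: $0.

$0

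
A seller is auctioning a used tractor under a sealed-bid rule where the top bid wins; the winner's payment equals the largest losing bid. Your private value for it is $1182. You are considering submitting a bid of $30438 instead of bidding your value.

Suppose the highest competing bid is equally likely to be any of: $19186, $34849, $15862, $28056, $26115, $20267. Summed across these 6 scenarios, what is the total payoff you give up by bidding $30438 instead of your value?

The deviation costs you only when the competing bid falls strictly between $1182 and $30438; elsewhere both bids give the same outcome.
$19186: truthful payoff $0, deviation payoff −$18004 → loss $18004.
$34849: outcomes coincide → loss $0.
$15862: truthful payoff $0, deviation payoff −$14680 → loss $14680.
$28056: truthful payoff $0, deviation payoff −$26874 → loss $26874.
$26115: truthful payoff $0, deviation payoff −$24933 → loss $24933.
$20267: truthful payoff $0, deviation payoff −$19085 → loss $19085.
Total loss = $18004 + $14680 + $26874 + $24933 + $19085 = $103576.

$103576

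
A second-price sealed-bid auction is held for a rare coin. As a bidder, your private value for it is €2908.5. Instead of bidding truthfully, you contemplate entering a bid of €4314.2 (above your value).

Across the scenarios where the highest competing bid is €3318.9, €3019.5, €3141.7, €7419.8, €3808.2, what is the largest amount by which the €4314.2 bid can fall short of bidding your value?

€899.7

€3318.9: truthful gives €0, deviation gives −€410.4 → loss €410.4.
€3019.5: truthful gives €0, deviation gives −€111 → loss €111.
€3141.7: truthful gives €0, deviation gives −€233.2 → loss €233.2.
€7419.8: same outcome either way → loss €0.
€3808.2: truthful gives €0, deviation gives −€899.7 → loss €899.7.
Maximum loss: €899.7.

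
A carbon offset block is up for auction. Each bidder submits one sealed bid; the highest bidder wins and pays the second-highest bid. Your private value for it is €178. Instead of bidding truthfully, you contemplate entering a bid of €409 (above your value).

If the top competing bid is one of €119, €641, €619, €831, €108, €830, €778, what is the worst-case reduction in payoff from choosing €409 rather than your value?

€119: same outcome either way → loss €0.
€641: same outcome either way → loss €0.
€619: same outcome either way → loss €0.
€831: same outcome either way → loss €0.
€108: same outcome either way → loss €0.
€830: same outcome either way → loss €0.
€778: same outcome either way → loss €0.
Maximum loss: €0.

€0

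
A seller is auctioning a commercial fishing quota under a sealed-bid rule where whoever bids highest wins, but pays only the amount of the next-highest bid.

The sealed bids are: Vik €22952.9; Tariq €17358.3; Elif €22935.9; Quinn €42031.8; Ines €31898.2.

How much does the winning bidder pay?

Highest bid: Quinn at €42031.8, so Quinn wins.
Second-highest bid: Ines at €31898.2 — that is the price the winner pays.

€31898.2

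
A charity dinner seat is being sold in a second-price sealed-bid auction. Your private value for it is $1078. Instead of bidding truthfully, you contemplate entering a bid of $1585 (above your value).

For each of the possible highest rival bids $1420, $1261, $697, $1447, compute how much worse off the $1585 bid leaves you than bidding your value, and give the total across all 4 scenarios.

The deviation costs you only when the competing bid falls strictly between $1078 and $1585; elsewhere both bids give the same outcome.
$1420: truthful payoff $0, deviation payoff −$342 → loss $342.
$1261: truthful payoff $0, deviation payoff −$183 → loss $183.
$697: outcomes coincide → loss $0.
$1447: truthful payoff $0, deviation payoff −$369 → loss $369.
Total loss = $342 + $183 + $369 = $894.

$894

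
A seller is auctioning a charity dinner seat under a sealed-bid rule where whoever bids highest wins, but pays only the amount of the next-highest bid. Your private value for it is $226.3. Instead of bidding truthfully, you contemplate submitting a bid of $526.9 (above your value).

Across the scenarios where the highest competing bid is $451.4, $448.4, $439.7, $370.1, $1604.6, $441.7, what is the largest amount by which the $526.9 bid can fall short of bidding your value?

$451.4: truthful gives $0, deviation gives −$225.1 → loss $225.1.
$448.4: truthful gives $0, deviation gives −$222.1 → loss $222.1.
$439.7: truthful gives $0, deviation gives −$213.4 → loss $213.4.
$370.1: truthful gives $0, deviation gives −$143.8 → loss $143.8.
$1604.6: same outcome either way → loss $0.
$441.7: truthful gives $0, deviation gives −$215.4 → loss $215.4.
Maximum loss: $225.1.

$225.1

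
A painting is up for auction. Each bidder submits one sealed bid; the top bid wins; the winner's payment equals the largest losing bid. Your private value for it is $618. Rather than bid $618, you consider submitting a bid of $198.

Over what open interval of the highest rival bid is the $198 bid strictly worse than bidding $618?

If the competing bid is below $198, both bids win at the same price — no difference.
If it is above $618, both bids lose — no difference.
If it lies strictly between $198 and $618, bidding your value wins at a price below your value (positive payoff) while bidding $198 loses (payoff 0).
So the deviation strictly hurts on the open interval ($198, $618).

($198, $618)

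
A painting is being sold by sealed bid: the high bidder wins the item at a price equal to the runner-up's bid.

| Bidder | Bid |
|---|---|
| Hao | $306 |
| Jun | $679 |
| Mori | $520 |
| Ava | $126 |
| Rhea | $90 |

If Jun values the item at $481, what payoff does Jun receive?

−$39

Highest bid: Jun at $679, so Jun wins.
Second-highest bid: Mori at $520 — that is the price the winner pays.
Jun's payoff = value − price = $481 − $520 = −$39.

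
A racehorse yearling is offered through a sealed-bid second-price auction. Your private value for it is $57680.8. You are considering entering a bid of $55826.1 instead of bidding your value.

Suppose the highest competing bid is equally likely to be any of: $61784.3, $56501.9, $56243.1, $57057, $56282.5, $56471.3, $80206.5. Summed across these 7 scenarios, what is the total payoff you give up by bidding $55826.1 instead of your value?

$5848.2

The deviation costs you only when the competing bid falls strictly between $55826.1 and $57680.8; elsewhere both bids give the same outcome.
$61784.3: outcomes coincide → loss $0.
$56501.9: truthful payoff $1178.9, deviation payoff $0 → loss $1178.9.
$56243.1: truthful payoff $1437.7, deviation payoff $0 → loss $1437.7.
$57057: truthful payoff $623.8, deviation payoff $0 → loss $623.8.
$56282.5: truthful payoff $1398.3, deviation payoff $0 → loss $1398.3.
$56471.3: truthful payoff $1209.5, deviation payoff $0 → loss $1209.5.
$80206.5: outcomes coincide → loss $0.
Total loss = $1178.9 + $1437.7 + $623.8 + $1398.3 + $1209.5 = $5848.2.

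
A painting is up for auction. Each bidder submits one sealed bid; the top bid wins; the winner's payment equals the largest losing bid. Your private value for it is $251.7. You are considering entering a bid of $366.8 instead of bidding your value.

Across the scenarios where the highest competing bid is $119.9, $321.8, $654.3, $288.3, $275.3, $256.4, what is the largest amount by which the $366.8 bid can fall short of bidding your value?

$70.1

$119.9: same outcome either way → loss $0.
$321.8: truthful gives $0, deviation gives −$70.1 → loss $70.1.
$654.3: same outcome either way → loss $0.
$288.3: truthful gives $0, deviation gives −$36.6 → loss $36.6.
$275.3: truthful gives $0, deviation gives −$23.6 → loss $23.6.
$256.4: truthful gives $0, deviation gives −$4.7 → loss $4.7.
Maximum loss: $70.1.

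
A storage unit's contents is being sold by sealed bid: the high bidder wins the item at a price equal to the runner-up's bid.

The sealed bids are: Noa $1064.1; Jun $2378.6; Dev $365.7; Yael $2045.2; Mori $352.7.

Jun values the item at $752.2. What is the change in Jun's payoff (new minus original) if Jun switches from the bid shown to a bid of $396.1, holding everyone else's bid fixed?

The highest bid among the other bidders is $2045.2; Jun's bid doesn't change that.
Original bid $2378.6: Jun is highest, pays the top rival bid $2045.2; payoff $752.2 − $2045.2 = −$1293.
Alternative bid $396.1: Jun is not highest (top rival bid is $2045.2); payoff $0.
Change in payoff = $0 − (−$1293) = $1293.

$1293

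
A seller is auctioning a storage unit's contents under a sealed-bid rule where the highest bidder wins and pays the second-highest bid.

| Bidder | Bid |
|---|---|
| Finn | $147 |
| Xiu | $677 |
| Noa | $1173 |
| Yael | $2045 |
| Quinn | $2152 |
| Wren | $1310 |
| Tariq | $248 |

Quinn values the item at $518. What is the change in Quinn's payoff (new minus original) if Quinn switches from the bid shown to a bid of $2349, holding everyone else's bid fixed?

The highest bid among the other bidders is $2045; Quinn's bid doesn't change that.
Original bid $2152: Quinn is highest, pays the top rival bid $2045; payoff $518 − $2045 = −$1527.
Alternative bid $2349: Quinn is highest, pays the top rival bid $2045; payoff $518 − $2045 = −$1527.
Change in payoff = −$1527 − (−$1527) = $0.

$0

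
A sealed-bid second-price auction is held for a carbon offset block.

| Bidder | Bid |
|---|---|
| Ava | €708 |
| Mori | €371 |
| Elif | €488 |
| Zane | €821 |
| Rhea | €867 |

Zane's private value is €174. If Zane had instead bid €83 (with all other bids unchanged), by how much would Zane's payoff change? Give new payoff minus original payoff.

The highest bid among the other bidders is €867; Zane's bid doesn't change that.
Original bid €821: Zane is not highest (top rival bid is €867); payoff €0.
Alternative bid €83: Zane is not highest (top rival bid is €867); payoff €0.
Change in payoff = €0 − (€0) = €0.

€0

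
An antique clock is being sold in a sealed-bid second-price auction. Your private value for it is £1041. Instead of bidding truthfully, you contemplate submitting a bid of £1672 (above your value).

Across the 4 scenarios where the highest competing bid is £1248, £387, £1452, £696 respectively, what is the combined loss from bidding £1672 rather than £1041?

The deviation costs you only when the competing bid falls strictly between £1041 and £1672; elsewhere both bids give the same outcome.
£1248: truthful payoff £0, deviation payoff −£207 → loss £207.
£387: outcomes coincide → loss £0.
£1452: truthful payoff £0, deviation payoff −£411 → loss £411.
£696: outcomes coincide → loss £0.
Total loss = £207 + £411 = £618.

£618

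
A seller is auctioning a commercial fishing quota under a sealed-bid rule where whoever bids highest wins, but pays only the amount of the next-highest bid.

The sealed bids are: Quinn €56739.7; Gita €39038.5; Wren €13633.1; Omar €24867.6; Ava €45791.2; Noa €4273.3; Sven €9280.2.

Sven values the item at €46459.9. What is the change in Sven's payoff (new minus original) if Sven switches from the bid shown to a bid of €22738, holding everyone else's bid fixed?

The highest bid among the other bidders is €56739.7; Sven's bid doesn't change that.
Original bid €9280.2: Sven is not highest (top rival bid is €56739.7); payoff €0.
Alternative bid €22738: Sven is not highest (top rival bid is €56739.7); payoff €0.
Change in payoff = €0 − (€0) = €0.

€0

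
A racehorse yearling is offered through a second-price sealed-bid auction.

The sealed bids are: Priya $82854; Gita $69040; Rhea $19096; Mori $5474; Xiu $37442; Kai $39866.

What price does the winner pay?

Highest bid: Priya at $82854, so Priya wins.
Second-highest bid: Gita at $69040 — that is the price the winner pays.

$69040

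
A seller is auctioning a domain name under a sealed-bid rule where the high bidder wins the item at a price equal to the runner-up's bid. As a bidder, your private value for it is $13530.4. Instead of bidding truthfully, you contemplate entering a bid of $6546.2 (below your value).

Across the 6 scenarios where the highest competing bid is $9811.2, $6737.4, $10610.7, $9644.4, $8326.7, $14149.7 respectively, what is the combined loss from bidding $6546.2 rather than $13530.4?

The deviation costs you only when the competing bid falls strictly between $6546.2 and $13530.4; elsewhere both bids give the same outcome.
$9811.2: truthful payoff $3719.2, deviation payoff $0 → loss $3719.2.
$6737.4: truthful payoff $6793, deviation payoff $0 → loss $6793.
$10610.7: truthful payoff $2919.7, deviation payoff $0 → loss $2919.7.
$9644.4: truthful payoff $3886, deviation payoff $0 → loss $3886.
$8326.7: truthful payoff $5203.7, deviation payoff $0 → loss $5203.7.
$14149.7: outcomes coincide → loss $0.
Total loss = $3719.2 + $6793 + $2919.7 + $3886 + $5203.7 = $22521.6.

$22521.6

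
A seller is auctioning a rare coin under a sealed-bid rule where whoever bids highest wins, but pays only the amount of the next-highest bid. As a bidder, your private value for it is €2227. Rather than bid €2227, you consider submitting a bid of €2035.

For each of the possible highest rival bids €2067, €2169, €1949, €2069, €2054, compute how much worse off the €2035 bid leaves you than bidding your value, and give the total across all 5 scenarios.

The deviation costs you only when the competing bid falls strictly between €2035 and €2227; elsewhere both bids give the same outcome.
€2067: truthful payoff €160, deviation payoff €0 → loss €160.
€2169: truthful payoff €58, deviation payoff €0 → loss €58.
€1949: outcomes coincide → loss €0.
€2069: truthful payoff €158, deviation payoff €0 → loss €158.
€2054: truthful payoff €173, deviation payoff €0 → loss €173.
Total loss = €160 + €58 + €158 + €173 = €549.

€549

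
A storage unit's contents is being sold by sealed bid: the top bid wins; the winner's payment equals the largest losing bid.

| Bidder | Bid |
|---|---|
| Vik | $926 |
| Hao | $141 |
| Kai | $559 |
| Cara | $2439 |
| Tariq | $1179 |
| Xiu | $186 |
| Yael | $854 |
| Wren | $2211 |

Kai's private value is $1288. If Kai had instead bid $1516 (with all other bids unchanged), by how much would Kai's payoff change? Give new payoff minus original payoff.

The highest bid among the other bidders is $2439; Kai's bid doesn't change that.
Original bid $559: Kai is not highest (top rival bid is $2439); payoff $0.
Alternative bid $1516: Kai is not highest (top rival bid is $2439); payoff $0.
Change in payoff = $0 − ($0) = $0.

$0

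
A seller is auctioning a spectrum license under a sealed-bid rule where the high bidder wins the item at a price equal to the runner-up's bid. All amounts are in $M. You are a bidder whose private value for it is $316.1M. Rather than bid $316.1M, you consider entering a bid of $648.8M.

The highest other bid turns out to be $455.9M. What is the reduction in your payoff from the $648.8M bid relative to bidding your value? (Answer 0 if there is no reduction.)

$139.8M

Bidding your value $316.1M: you lose (since $316.1M < $455.9M). Payoff $0M.
Bidding $648.8M: you win and pay $455.9M. Payoff $316.1M − $455.9M = −$139.8M.
The competing bid $455.9M lies between your value and your inflated bid, so overbidding wins an item priced above your value.
Loss from deviating = $0M − (−$139.8M) = $139.8M.
Because the price is fixed by the runner-up's bid, deviating from your value can only change a good outcome into a bad one — never the reverse.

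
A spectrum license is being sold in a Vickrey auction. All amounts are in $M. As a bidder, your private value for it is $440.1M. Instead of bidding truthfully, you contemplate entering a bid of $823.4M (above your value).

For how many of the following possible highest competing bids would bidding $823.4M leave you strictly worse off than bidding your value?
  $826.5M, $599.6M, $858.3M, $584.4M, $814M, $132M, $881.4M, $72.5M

3

The deviation hurts exactly when the highest competing bid lies strictly between $440.1M and $823.4M — overbidding then wins at a price above your value.
$826.5M: above both → same outcome either way.
$599.6M: inside the interval → strictly worse (loss $159.5M).
$858.3M: above both → same outcome either way.
$584.4M: inside the interval → strictly worse (loss $144.3M).
$814M: inside the interval → strictly worse (loss $373.9M).
$132M: below both → same outcome either way.
$881.4M: above both → same outcome either way.
$72.5M: below both → same outcome either way.
Count: 3.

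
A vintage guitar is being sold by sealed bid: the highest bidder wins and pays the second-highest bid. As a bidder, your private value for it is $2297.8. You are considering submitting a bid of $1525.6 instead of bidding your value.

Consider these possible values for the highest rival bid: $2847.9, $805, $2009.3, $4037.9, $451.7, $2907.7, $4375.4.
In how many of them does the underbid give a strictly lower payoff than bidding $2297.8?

1

The deviation hurts exactly when the highest competing bid lies strictly between $1525.6 and $2297.8 — underbidding then forfeits a profitable win.
$2847.9: above both → same outcome either way.
$805: below both → same outcome either way.
$2009.3: inside the interval → strictly worse (loss $288.5).
$4037.9: above both → same outcome either way.
$451.7: below both → same outcome either way.
$2907.7: above both → same outcome either way.
$4375.4: above both → same outcome either way.
Count: 1.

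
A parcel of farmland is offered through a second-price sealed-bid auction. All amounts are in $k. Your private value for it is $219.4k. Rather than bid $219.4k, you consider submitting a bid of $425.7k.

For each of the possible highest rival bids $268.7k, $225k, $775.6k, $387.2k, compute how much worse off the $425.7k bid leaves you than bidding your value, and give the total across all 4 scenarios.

The deviation costs you only when the competing bid falls strictly between $219.4k and $425.7k; elsewhere both bids give the same outcome.
$268.7k: truthful payoff $0k, deviation payoff −$49.3k → loss $49.3k.
$225k: truthful payoff $0k, deviation payoff −$5.6k → loss $5.6k.
$775.6k: outcomes coincide → loss $0k.
$387.2k: truthful payoff $0k, deviation payoff −$167.8k → loss $167.8k.
Total loss = $49.3k + $5.6k + $167.8k = $222.7k.

$222.7k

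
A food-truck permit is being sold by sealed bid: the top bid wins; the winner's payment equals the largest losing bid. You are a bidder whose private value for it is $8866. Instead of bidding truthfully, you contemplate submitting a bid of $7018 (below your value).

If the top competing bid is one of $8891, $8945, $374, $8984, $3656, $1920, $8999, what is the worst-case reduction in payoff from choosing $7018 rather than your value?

$8891: same outcome either way → loss $0.
$8945: same outcome either way → loss $0.
$374: same outcome either way → loss $0.
$8984: same outcome either way → loss $0.
$3656: same outcome either way → loss $0.
$1920: same outcome either way → loss $0.
$8999: same outcome either way → loss $0.
Maximum loss: $0.

$0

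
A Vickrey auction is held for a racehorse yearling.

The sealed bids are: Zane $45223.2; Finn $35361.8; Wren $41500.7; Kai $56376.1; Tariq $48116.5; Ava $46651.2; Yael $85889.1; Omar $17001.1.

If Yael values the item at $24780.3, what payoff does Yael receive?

−$31595.8

Highest bid: Yael at $85889.1, so Yael wins.
Second-highest bid: Kai at $56376.1 — that is the price the winner pays.
Yael's payoff = value − price = $24780.3 − $56376.1 = −$31595.8.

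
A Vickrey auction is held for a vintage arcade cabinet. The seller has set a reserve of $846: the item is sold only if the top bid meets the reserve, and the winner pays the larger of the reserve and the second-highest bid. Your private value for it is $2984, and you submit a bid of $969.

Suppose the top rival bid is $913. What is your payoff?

$2071

Your bid $969 is the highest and exceeds the reserve.
Price = max(second-highest bid, reserve) = max($913, $846) = $913.
Payoff = $2984 − $913 = $2071.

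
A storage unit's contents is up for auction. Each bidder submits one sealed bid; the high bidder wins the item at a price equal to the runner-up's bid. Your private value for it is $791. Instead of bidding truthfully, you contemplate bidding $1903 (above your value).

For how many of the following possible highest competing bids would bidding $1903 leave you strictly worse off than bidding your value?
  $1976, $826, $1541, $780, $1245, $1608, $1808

The deviation hurts exactly when the highest competing bid lies strictly between $791 and $1903 — overbidding then wins at a price above your value.
$1976: above both → same outcome either way.
$826: inside the interval → strictly worse (loss $35).
$1541: inside the interval → strictly worse (loss $750).
$780: below both → same outcome either way.
$1245: inside the interval → strictly worse (loss $454).
$1608: inside the interval → strictly worse (loss $817).
$1808: inside the interval → strictly worse (loss $1017).
Count: 5.

5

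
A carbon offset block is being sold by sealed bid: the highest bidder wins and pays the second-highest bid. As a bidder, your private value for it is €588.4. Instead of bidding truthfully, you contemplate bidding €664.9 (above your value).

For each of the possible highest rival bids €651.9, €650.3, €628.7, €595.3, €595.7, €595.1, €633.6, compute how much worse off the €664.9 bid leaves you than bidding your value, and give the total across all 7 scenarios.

The deviation costs you only when the competing bid falls strictly between €588.4 and €664.9; elsewhere both bids give the same outcome.
€651.9: truthful payoff €0, deviation payoff −€63.5 → loss €63.5.
€650.3: truthful payoff €0, deviation payoff −€61.9 → loss €61.9.
€628.7: truthful payoff €0, deviation payoff −€40.3 → loss €40.3.
€595.3: truthful payoff €0, deviation payoff −€6.9 → loss €6.9.
€595.7: truthful payoff €0, deviation payoff −€7.3 → loss €7.3.
€595.1: truthful payoff €0, deviation payoff −€6.7 → loss €6.7.
€633.6: truthful payoff €0, deviation payoff −€45.2 → loss €45.2.
Total loss = €63.5 + €61.9 + €40.3 + €6.9 + €7.3 + €6.7 + €45.2 = €231.8.
In a second-price auction your bid sets only whether you win, not what you pay, so bidding your true value is weakly dominant.

€231.8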